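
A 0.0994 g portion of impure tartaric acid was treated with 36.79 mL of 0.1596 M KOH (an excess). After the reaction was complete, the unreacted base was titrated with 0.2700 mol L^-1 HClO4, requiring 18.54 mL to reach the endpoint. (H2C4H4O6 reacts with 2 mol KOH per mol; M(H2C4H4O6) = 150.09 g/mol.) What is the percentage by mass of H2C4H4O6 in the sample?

65.4%

Total n(KOH) added = 0.1596 x 0.03679 = 0.005872 mol.
n(HClO4) used = 0.2700 x 0.01854 = 0.005006 mol, which equals the excess n(KOH).
So n(KOH) consumed by the sample = 0.005872 - 0.005006 = 0.0008659 mol.
n(H2C4H4O6) = 0.0008659 / 2 = 0.0004329 mol.
mass H2C4H4O6 = 0.0004329 x 150.09 = 0.06498 g, so %H2C4H4O6 = 0.06498/0.0994 x 100 = 65.4%.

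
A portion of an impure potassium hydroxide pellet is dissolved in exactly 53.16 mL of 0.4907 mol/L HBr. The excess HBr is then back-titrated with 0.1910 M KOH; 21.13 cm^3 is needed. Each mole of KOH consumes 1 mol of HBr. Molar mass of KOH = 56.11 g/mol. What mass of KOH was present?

Total n(HBr) added = 0.4907 x 0.05316 = 0.02609 mol.
n(KOH) used = 0.1910 x 0.02113 = 0.004036 mol, which equals the excess n(HBr).
So n(HBr) consumed by the sample = 0.02609 - 0.004036 = 0.02205 mol.
n(KOH) = 0.02205 / 1 = 0.02205 mol.
mass = 0.02205 mol x 56.11 g/mol = 1.24 g.

1.24 g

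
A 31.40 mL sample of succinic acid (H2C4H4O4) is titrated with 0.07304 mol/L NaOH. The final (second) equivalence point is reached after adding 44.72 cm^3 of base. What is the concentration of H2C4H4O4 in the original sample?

0.0520 M

n(NaOH) = 0.07304 x 0.04472 = 0.003266 mol.
At the final (second) equivalence point, 2 mol OH^- react per mol H2C4H4O4, so n(H2C4H4O4) = 0.003266 / 2 = 0.001633 mol.
[H2C4H4O4] = 0.001633 / 0.03140 L = 0.0520 M.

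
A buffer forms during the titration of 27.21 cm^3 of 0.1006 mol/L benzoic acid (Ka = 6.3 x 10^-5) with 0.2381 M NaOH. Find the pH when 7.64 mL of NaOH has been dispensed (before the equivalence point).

Initial n(C6H5COOH) = 0.1006 x 0.02721 = 0.002737 mol.
n(NaOH) added = 0.2381 x 0.007640 = 0.001819 mol, converting that many moles of C6H5COOH to C6H5COO-.
Remaining n(C6H5COOH) = 0.0009182 mol; n(C6H5COO-) = 0.001819 mol.
By Henderson-Hasselbalch, pH = pKa + log([A^-]/[HA]) = 4.20 + log(0.001819/0.0009182) = 4.20 + (+0.30) = 4.50.

4.50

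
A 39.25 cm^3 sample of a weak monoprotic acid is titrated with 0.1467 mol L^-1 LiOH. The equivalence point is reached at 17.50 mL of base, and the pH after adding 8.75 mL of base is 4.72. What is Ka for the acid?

1.9 x 10^-5

8.75 mL is half of the equivalence volume, so this is the half-equivalence point where [HA] = [A^-].
At half-equivalence pH = pKa, so pKa = 4.72.
Ka = 10^(-4.72) = 1.9 x 10^-5.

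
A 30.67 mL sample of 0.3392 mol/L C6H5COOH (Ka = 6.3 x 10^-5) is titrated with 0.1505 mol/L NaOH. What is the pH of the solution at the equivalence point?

n(C6H5COOH) = 0.3392 x 0.03067 = 0.01040 mol; V(NaOH) at equivalence = 0.01040/0.1505 = 0.06912 L.
At equivalence all the acid is converted to C6H5COO-; total volume = 0.03067 + 0.06912 = 0.09979 L, so [C6H5COO-] = 0.01040/0.09979 = 0.1042 M.
Kb = Kw/Ka = 1.0e-14 / 6.3 x 10^-5 = 1.59e-10.
[OH^-] = sqrt(Kb x [C6H5COO-]) = sqrt(1.59e-10 x 0.1042) = 4.07e-6 M.
pOH = 5.39, so pH = 14.00 - 5.39 = 8.61.

8.61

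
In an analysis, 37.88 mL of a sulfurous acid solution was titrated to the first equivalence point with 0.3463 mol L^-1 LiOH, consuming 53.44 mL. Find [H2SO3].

n(LiOH) = 0.3463 x 0.05344 = 0.01851 mol.
At the first equivalence point, 1 mol OH^- react per mol H2SO3, so n(H2SO3) = 0.01851 / 1 = 0.01851 mol.
[H2SO3] = 0.01851 / 0.03788 L = 0.489 M.

0.489 M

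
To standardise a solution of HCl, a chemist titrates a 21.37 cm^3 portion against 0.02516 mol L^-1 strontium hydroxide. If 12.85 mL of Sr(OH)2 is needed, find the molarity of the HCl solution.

n(Sr(OH)2) delivered = 0.02516 x 0.01285 = 0.0003233 mol.
The reaction is 2 HCl + 1 Sr(OH)2, so n(HCl) = 0.0003233 x 2/1 = 0.0006466 mol.
[HCl] = 0.0006466 mol / 0.02137 L = 0.0303 M.

0.0303 M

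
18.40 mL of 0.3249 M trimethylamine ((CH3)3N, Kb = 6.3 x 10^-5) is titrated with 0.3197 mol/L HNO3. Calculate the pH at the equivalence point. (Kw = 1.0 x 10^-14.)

n((CH3)3N) = 0.3249 x 0.01840 = 0.005978 mol; V(HNO3) at equivalence = 0.005978/0.3197 = 0.01870 L.
At equivalence the base is fully converted to (CH3)3NH+; total volume = 0.03710 L, so [(CH3)3NH+] = 0.005978/0.03710 = 0.1611 M.
Ka((CH3)3NH+) = Kw/Kb = 1.0e-14 / 6.3 x 10^-5 = 1.59e-10.
[H^+] = sqrt(Ka x [(CH3)3NH+]) = sqrt(1.59e-10 x 0.1611) = 5.06e-6 M.
pH = -log(5.06e-6) = 5.30.

5.30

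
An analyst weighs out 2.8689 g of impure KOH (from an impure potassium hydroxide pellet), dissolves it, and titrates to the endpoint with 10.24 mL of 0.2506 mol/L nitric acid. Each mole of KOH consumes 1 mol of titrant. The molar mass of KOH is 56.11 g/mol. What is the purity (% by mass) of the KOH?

n(HNO3) = 0.2506 x 0.01024 = 0.002566 mol.
n(KOH) = 0.002566 / 1 = 0.002566 mol.
mass of KOH = 0.002566 x 56.11 = 0.1440 g.
% purity = 0.1440 / 2.8689 x 100 = 5.02%.

5.02%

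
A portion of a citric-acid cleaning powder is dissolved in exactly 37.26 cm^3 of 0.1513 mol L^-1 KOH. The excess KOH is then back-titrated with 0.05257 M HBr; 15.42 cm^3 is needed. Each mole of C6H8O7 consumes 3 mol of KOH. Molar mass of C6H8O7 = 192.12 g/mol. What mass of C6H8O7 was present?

0.309 g

Total n(KOH) added = 0.1513 x 0.03726 = 0.005637 mol.
n(HBr) used = 0.05257 x 0.01542 = 0.0008106 mol, which equals the excess n(KOH).
So n(KOH) consumed by the sample = 0.005637 - 0.0008106 = 0.004827 mol.
n(C6H8O7) = 0.004827 / 3 = 0.001609 mol.
mass = 0.001609 mol x 192.12 g/mol = 0.309 g.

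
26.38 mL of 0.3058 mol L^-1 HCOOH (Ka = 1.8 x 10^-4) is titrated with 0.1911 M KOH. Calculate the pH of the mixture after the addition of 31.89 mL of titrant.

4.23

Initial n(HCOOH) = 0.3058 x 0.02638 = 0.008067 mol.
n(KOH) added = 0.1911 x 0.03189 = 0.006094 mol, converting that many moles of HCOOH to HCOO-.
Remaining n(HCOOH) = 0.001973 mol; n(HCOO-) = 0.006094 mol.
By Henderson-Hasselbalch, pH = pKa + log([A^-]/[HA]) = 3.74 + log(0.006094/0.001973) = 3.74 + (+0.49) = 4.23.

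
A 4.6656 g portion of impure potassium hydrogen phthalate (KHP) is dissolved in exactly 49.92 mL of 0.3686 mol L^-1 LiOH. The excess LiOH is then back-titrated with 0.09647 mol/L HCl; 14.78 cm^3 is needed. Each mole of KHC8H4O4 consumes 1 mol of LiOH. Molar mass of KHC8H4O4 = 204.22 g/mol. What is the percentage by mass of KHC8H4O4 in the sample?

74.3%

Total n(LiOH) added = 0.3686 x 0.04992 = 0.01840 mol.
n(HCl) used = 0.09647 x 0.01478 = 0.001426 mol, which equals the excess n(LiOH).
So n(LiOH) consumed by the sample = 0.01840 - 0.001426 = 0.01697 mol.
n(KHC8H4O4) = 0.01697 / 1 = 0.01697 mol.
mass KHC8H4O4 = 0.01697 x 204.22 = 3.467 g, so %KHC8H4O4 = 3.467/4.6656 x 100 = 74.3%.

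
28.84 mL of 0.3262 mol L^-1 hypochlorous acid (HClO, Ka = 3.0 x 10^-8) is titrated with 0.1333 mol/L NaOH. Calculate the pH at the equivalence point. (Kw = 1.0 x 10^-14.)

10.25

n(HClO) = 0.3262 x 0.02884 = 0.009408 mol; V(NaOH) at equivalence = 0.009408/0.1333 = 0.07057 L.
At equivalence all the acid is converted to ClO-; total volume = 0.02884 + 0.07057 = 0.09941 L, so [ClO-] = 0.009408/0.09941 = 0.09463 M.
Kb = Kw/Ka = 1.0e-14 / 3.0 x 10^-8 = 3.33e-7.
[OH^-] = sqrt(Kb x [ClO-]) = sqrt(3.33e-7 x 0.09463) = 0.000178 M.
pOH = 3.75, so pH = 14.00 - 3.75 = 10.25.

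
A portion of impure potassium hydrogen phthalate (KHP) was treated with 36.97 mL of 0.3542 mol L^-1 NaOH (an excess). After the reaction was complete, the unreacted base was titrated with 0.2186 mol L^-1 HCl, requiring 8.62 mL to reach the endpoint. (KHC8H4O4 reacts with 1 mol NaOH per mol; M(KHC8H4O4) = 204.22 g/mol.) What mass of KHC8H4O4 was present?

2.29 g

Total n(NaOH) added = 0.3542 x 0.03697 = 0.01309 mol.
n(HCl) used = 0.2186 x 0.008620 = 0.001884 mol, which equals the excess n(NaOH).
So n(NaOH) consumed by the sample = 0.01309 - 0.001884 = 0.01121 mol.
n(KHC8H4O4) = 0.01121 / 1 = 0.01121 mol.
mass = 0.01121 mol x 204.22 g/mol = 2.29 g.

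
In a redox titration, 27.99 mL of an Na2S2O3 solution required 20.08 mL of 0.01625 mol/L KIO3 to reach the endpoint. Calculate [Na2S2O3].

0.0699 M

n(KIO3) = 0.01625 x 0.02008 = 0.0003263 mol.
From the balanced equation, 1 mol KIO3 reacts with 6 mol Na2S2O3, so n(Na2S2O3) = 0.0003263 x 6/1 = 0.001958 mol.
[Na2S2O3] = 0.001958 / 0.02799 L = 0.0699 M.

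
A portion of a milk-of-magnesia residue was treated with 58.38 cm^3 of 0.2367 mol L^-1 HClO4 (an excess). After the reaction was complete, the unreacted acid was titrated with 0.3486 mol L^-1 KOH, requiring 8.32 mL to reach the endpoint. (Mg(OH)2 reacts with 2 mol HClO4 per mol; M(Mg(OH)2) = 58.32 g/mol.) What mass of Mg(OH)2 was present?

0.318 g

Total n(HClO4) added = 0.2367 x 0.05838 = 0.01382 mol.
n(KOH) used = 0.3486 x 0.008320 = 0.002900 mol, which equals the excess n(HClO4).
So n(HClO4) consumed by the sample = 0.01382 - 0.002900 = 0.01092 mol.
n(Mg(OH)2) = 0.01092 / 2 = 0.005459 mol.
mass = 0.005459 mol x 58.32 g/mol = 0.318 g.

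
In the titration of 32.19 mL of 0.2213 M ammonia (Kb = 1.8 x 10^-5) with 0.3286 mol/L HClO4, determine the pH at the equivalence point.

n(NH3) = 0.2213 x 0.03219 = 0.007124 mol; V(HClO4) at equivalence = 0.007124/0.3286 = 0.02168 L.
At equivalence the base is fully converted to NH4+; total volume = 0.05387 L, so [NH4+] = 0.007124/0.05387 = 0.1322 M.
Ka(NH4+) = Kw/Kb = 1.0e-14 / 1.8 x 10^-5 = 5.56e-10.
[H^+] = sqrt(Ka x [NH4+]) = sqrt(5.56e-10 x 0.1322) = 8.57e-6 M.
pH = -log(8.57e-6) = 5.07.

5.07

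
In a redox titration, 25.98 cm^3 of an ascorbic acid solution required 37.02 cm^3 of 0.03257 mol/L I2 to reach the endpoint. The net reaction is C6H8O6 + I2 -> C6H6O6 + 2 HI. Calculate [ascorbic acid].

0.0464 M

n(I2) = 0.03257 x 0.03702 = 0.001206 mol.
From the balanced equation, 1 mol I2 reacts with 1 mol ascorbic acid, so n(ascorbic acid) = 0.001206 x 1/1 = 0.001206 mol.
[ascorbic acid] = 0.001206 / 0.02598 L = 0.0464 M.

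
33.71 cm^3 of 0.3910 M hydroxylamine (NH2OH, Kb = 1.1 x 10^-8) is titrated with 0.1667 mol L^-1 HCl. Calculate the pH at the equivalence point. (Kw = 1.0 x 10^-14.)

3.49

n(NH2OH) = 0.3910 x 0.03371 = 0.01318 mol; V(HCl) at equivalence = 0.01318/0.1667 = 0.07907 L.
At equivalence the base is fully converted to NH3OH+; total volume = 0.1128 L, so [NH3OH+] = 0.01318/0.1128 = 0.1169 M.
Ka(NH3OH+) = Kw/Kb = 1.0e-14 / 1.1 x 10^-8 = 9.09e-7.
[H^+] = sqrt(Ka x [NH3OH+]) = sqrt(9.09e-7 x 0.1169) = 0.000326 M.
pH = -log(0.000326) = 3.49.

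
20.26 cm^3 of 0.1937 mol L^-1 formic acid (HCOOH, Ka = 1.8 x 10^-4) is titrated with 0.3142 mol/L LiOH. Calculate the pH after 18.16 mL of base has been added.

12.67

n(acid) = 0.1937 x 0.02026 = 0.003924 mol; n(LiOH) added = 0.3142 x 0.01816 = 0.005706 mol.
Base is in excess by 0.005706 - 0.003924 = 0.001782 mol in a total volume of 0.03842 L.
[OH^-] = 0.001782/0.03842 = 0.04637 M, so pOH = 1.33 and pH = 14.00 - 1.33 = 12.67.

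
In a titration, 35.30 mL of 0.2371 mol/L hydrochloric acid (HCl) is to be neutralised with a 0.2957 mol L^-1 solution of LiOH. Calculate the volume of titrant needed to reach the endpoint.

n(HCl) = 0.2371 mol/L x 0.03530 L = 0.008370 mol.
At equivalence n(LiOH) = n(HCl) = 0.008370 mol.
V(LiOH) = 0.008370 / 0.2957 = 0.02830 L = 28.3 mL.

28.3 mL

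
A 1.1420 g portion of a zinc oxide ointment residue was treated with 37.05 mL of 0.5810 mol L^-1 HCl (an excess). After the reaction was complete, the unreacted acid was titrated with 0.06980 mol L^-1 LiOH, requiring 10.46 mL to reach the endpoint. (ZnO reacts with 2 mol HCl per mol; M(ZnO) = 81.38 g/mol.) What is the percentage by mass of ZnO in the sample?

74.1%

Total n(HCl) added = 0.5810 x 0.03705 = 0.02153 mol.
n(LiOH) used = 0.06980 x 0.01046 = 0.0007301 mol, which equals the excess n(HCl).
So n(HCl) consumed by the sample = 0.02153 - 0.0007301 = 0.02080 mol.
n(ZnO) = 0.02080 / 2 = 0.01040 mol.
mass ZnO = 0.01040 x 81.38 = 0.8462 g, so %ZnO = 0.8462/1.1420 x 100 = 74.1%.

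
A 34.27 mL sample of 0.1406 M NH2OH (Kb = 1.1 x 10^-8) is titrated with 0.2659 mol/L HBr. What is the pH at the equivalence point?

3.54

n(NH2OH) = 0.1406 x 0.03427 = 0.004818 mol; V(HBr) at equivalence = 0.004818/0.2659 = 0.01812 L.
At equivalence the base is fully converted to NH3OH+; total volume = 0.05239 L, so [NH3OH+] = 0.004818/0.05239 = 0.09197 M.
Ka(NH3OH+) = Kw/Kb = 1.0e-14 / 1.1 x 10^-8 = 9.09e-7.
[H^+] = sqrt(Ka x [NH3OH+]) = sqrt(9.09e-7 x 0.09197) = 0.000289 M.
pH = -log(0.000289) = 3.54.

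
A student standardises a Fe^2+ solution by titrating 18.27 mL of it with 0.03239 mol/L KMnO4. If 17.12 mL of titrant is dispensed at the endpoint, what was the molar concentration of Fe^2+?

0.152 M

n(KMnO4) = 0.03239 x 0.01712 = 0.0005545 mol.
From the balanced equation, 1 mol KMnO4 reacts with 5 mol Fe^2+, so n(Fe^2+) = 0.0005545 x 5/1 = 0.002773 mol.
[Fe^2+] = 0.002773 / 0.01827 L = 0.152 M.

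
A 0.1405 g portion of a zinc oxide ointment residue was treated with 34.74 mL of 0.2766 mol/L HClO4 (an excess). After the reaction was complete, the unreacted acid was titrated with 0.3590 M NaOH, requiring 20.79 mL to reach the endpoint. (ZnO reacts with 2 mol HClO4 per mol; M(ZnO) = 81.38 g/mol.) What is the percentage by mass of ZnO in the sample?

Total n(HClO4) added = 0.2766 x 0.03474 = 0.009609 mol.
n(NaOH) used = 0.3590 x 0.02079 = 0.007464 mol, which equals the excess n(HClO4).
So n(HClO4) consumed by the sample = 0.009609 - 0.007464 = 0.002145 mol.
n(ZnO) = 0.002145 / 2 = 0.001073 mol.
mass ZnO = 0.001073 x 81.38 = 0.08730 g, so %ZnO = 0.08730/0.1405 x 100 = 62.1%.

62.1%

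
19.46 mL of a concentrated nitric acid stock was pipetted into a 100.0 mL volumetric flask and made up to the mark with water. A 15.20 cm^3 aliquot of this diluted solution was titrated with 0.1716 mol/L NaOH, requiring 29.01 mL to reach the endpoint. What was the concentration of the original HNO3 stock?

n(NaOH) = 0.1716 x 0.02901 = 0.004978 mol.
n(HNO3) in the aliquot = 0.004978 mol.
[diluted HNO3] = 0.004978 / 0.01520 = 0.3275 M.
Dilution factor = 100.0/19.46 = 5.139, so [stock] = 0.3275 x 5.139 = 1.68 M.

1.68 M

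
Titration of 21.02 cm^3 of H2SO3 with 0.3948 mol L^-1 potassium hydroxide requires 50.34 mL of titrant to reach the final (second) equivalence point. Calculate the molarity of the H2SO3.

0.473 M

n(KOH) = 0.3948 x 0.05034 = 0.01987 mol.
At the final (second) equivalence point, 2 mol OH^- react per mol H2SO3, so n(H2SO3) = 0.01987 / 2 = 0.009937 mol.
[H2SO3] = 0.009937 / 0.02102 L = 0.473 M.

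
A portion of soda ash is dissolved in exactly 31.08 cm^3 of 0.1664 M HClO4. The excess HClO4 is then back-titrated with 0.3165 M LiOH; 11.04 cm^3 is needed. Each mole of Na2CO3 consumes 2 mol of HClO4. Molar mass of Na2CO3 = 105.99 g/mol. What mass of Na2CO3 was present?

Total n(HClO4) added = 0.1664 x 0.03108 = 0.005172 mol.
n(LiOH) used = 0.3165 x 0.01104 = 0.003494 mol, which equals the excess n(HClO4).
So n(HClO4) consumed by the sample = 0.005172 - 0.003494 = 0.001678 mol.
n(Na2CO3) = 0.001678 / 2 = 0.0008388 mol.
mass = 0.0008388 mol x 105.99 g/mol = 0.0889 g.

0.0889 g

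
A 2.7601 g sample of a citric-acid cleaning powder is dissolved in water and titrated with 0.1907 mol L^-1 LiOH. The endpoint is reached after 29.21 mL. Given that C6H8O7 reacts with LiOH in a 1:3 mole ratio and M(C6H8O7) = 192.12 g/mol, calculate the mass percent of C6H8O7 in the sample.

12.9%

n(LiOH) = 0.1907 x 0.02921 = 0.005570 mol.
n(C6H8O7) = 0.005570 / 3 = 0.001857 mol.
mass of C6H8O7 = 0.001857 x 192.12 = 0.3567 g.
% purity = 0.3567 / 2.7601 x 100 = 12.9%.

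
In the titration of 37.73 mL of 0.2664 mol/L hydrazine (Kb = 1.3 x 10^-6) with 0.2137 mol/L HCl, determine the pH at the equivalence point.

n(N2H4) = 0.2664 x 0.03773 = 0.01005 mol; V(HCl) at equivalence = 0.01005/0.2137 = 0.04703 L.
At equivalence the base is fully converted to N2H5+; total volume = 0.08476 L, so [N2H5+] = 0.01005/0.08476 = 0.1186 M.
Ka(N2H5+) = Kw/Kb = 1.0e-14 / 1.3 x 10^-6 = 7.69e-9.
[H^+] = sqrt(Ka x [N2H5+]) = sqrt(7.69e-9 x 0.1186) = 3.02e-5 M.
pH = -log(3.02e-5) = 4.52.

4.52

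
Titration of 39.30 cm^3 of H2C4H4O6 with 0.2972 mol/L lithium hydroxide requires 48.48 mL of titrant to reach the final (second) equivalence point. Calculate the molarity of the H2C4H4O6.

n(LiOH) = 0.2972 x 0.04848 = 0.01441 mol.
At the final (second) equivalence point, 2 mol OH^- react per mol H2C4H4O6, so n(H2C4H4O6) = 0.01441 / 2 = 0.007204 mol.
[H2C4H4O6] = 0.007204 / 0.03930 L = 0.183 M.

0.183 M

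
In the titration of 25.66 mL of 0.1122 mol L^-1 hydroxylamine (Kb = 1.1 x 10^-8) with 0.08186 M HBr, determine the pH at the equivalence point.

3.68

n(NH2OH) = 0.1122 x 0.02566 = 0.002879 mol; V(HBr) at equivalence = 0.002879/0.08186 = 0.03517 L.
At equivalence the base is fully converted to NH3OH+; total volume = 0.06083 L, so [NH3OH+] = 0.002879/0.06083 = 0.04733 M.
Ka(NH3OH+) = Kw/Kb = 1.0e-14 / 1.1 x 10^-8 = 9.09e-7.
[H^+] = sqrt(Ka x [NH3OH+]) = sqrt(9.09e-7 x 0.04733) = 0.000207 M.
pH = -log(0.000207) = 3.68.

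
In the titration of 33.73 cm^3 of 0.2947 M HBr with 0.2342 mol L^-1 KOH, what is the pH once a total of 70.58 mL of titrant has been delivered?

n(acid) = 0.2947 x 0.03373 = 0.009940 mol; n(KOH) added = 0.2342 x 0.07058 = 0.01653 mol.
Base is in excess by 0.01653 - 0.009940 = 0.006590 mol in a total volume of 0.1043 L.
[OH^-] = 0.006590/0.1043 = 0.06317 M, so pOH = 1.20 and pH = 14.00 - 1.20 = 12.80.

12.80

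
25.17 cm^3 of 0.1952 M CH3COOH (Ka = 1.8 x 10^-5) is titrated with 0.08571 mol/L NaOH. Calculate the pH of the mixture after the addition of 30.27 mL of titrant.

Initial n(CH3COOH) = 0.1952 x 0.02517 = 0.004913 mol.
n(NaOH) added = 0.08571 x 0.03027 = 0.002594 mol, converting that many moles of CH3COOH to CH3COO-.
Remaining n(CH3COOH) = 0.002319 mol; n(CH3COO-) = 0.002594 mol.
By Henderson-Hasselbalch, pH = pKa + log([A^-]/[HA]) = 4.74 + log(0.002594/0.002319) = 4.74 + (+0.05) = 4.79.

4.79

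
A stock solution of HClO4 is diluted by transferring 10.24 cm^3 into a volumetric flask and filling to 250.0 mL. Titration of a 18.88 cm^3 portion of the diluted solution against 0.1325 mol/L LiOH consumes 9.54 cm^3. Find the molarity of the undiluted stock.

n(LiOH) = 0.1325 x 0.009540 = 0.001264 mol.
n(HClO4) in the aliquot = 0.001264 mol.
[diluted HClO4] = 0.001264 / 0.01888 = 0.06695 M.
Dilution factor = 250.0/10.24 = 24.41, so [stock] = 0.06695 x 24.41 = 1.63 M.

1.63 M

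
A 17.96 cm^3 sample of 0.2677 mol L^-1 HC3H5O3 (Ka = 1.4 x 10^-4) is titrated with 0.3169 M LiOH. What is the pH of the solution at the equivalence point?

n(HC3H5O3) = 0.2677 x 0.01796 = 0.004808 mol; V(LiOH) at equivalence = 0.004808/0.3169 = 0.01517 L.
At equivalence all the acid is converted to C3H5O3-; total volume = 0.01796 + 0.01517 = 0.03313 L, so [C3H5O3-] = 0.004808/0.03313 = 0.1451 M.
Kb = Kw/Ka = 1.0e-14 / 1.4 x 10^-4 = 7.14e-11.
[OH^-] = sqrt(Kb x [C3H5O3-]) = sqrt(7.14e-11 x 0.1451) = 3.22e-6 M.
pOH = 5.49, so pH = 14.00 - 5.49 = 8.51.

8.51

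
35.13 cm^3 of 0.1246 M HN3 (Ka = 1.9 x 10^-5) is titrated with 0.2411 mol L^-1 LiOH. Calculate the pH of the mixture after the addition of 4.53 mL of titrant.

4.24

Initial n(HN3) = 0.1246 x 0.03513 = 0.004377 mol.
n(LiOH) added = 0.2411 x 0.004530 = 0.001092 mol, converting that many moles of HN3 to N3-.
Remaining n(HN3) = 0.003285 mol; n(N3-) = 0.001092 mol.
By Henderson-Hasselbalch, pH = pKa + log([A^-]/[HA]) = 4.72 + log(0.001092/0.003285) = 4.72 + (-0.48) = 4.24.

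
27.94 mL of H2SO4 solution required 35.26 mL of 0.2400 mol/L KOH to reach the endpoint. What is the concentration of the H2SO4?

0.151 M

n(KOH) delivered = 0.2400 x 0.03526 = 0.008462 mol.
The reaction is 1 H2SO4 + 2 KOH, so n(H2SO4) = 0.008462 x 1/2 = 0.004231 mol.
[H2SO4] = 0.004231 mol / 0.02794 L = 0.151 M.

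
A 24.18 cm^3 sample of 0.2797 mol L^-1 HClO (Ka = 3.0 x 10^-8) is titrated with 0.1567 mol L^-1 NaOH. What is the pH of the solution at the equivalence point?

n(HClO) = 0.2797 x 0.02418 = 0.006763 mol; V(NaOH) at equivalence = 0.006763/0.1567 = 0.04316 L.
At equivalence all the acid is converted to ClO-; total volume = 0.02418 + 0.04316 = 0.06734 L, so [ClO-] = 0.006763/0.06734 = 0.1004 M.
Kb = Kw/Ka = 1.0e-14 / 3.0 x 10^-8 = 3.33e-7.
[OH^-] = sqrt(Kb x [ClO-]) = sqrt(3.33e-7 x 0.1004) = 0.000183 M.
pOH = 3.74, so pH = 14.00 - 3.74 = 10.26.

10.26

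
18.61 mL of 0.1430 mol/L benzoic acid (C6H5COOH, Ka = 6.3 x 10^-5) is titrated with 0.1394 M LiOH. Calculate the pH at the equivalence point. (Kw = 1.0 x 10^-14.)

n(C6H5COOH) = 0.1430 x 0.01861 = 0.002661 mol; V(LiOH) at equivalence = 0.002661/0.1394 = 0.01909 L.
At equivalence all the acid is converted to C6H5COO-; total volume = 0.01861 + 0.01909 = 0.03770 L, so [C6H5COO-] = 0.002661/0.03770 = 0.07059 M.
Kb = Kw/Ka = 1.0e-14 / 6.3 x 10^-5 = 1.59e-10.
[OH^-] = sqrt(Kb x [C6H5COO-]) = sqrt(1.59e-10 x 0.07059) = 3.35e-6 M.
pOH = 5.48, so pH = 14.00 - 5.48 = 8.52.

8.52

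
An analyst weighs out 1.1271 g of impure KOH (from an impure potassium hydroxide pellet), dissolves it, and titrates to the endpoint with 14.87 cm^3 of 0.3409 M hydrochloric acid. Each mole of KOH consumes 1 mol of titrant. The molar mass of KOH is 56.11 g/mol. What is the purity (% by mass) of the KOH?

n(HCl) = 0.3409 x 0.01487 = 0.005069 mol.
n(KOH) = 0.005069 / 1 = 0.005069 mol.
mass of KOH = 0.005069 x 56.11 = 0.2844 g.
% purity = 0.2844 / 1.1271 x 100 = 25.2%.

25.2%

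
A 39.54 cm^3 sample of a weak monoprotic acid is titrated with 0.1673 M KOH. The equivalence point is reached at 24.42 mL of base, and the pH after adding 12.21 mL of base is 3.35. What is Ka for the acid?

12.21 mL is half of the equivalence volume, so this is the half-equivalence point where [HA] = [A^-].
At half-equivalence pH = pKa, so pKa = 3.35.
Ka = 10^(-3.35) = 4.5 x 10^-4.

4.5 x 10^-4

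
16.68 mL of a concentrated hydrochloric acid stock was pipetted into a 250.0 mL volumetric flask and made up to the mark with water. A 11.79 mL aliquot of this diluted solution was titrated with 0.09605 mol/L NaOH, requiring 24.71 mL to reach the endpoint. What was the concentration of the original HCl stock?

3.02 M

n(NaOH) = 0.09605 x 0.02471 = 0.002373 mol.
n(HCl) in the aliquot = 0.002373 mol.
[diluted HCl] = 0.002373 / 0.01179 = 0.2013 M.
Dilution factor = 250.0/16.68 = 14.99, so [stock] = 0.2013 x 14.99 = 3.02 M.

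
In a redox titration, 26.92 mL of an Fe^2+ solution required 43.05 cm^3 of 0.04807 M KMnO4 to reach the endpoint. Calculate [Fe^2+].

0.384 M

n(KMnO4) = 0.04807 x 0.04305 = 0.002069 mol.
From the balanced equation, 1 mol KMnO4 reacts with 5 mol Fe^2+, so n(Fe^2+) = 0.002069 x 5/1 = 0.01035 mol.
[Fe^2+] = 0.01035 / 0.02692 L = 0.384 M.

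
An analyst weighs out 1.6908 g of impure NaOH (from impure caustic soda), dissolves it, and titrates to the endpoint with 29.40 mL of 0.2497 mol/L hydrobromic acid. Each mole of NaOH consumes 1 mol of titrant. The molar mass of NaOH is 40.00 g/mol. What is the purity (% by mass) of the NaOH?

n(HBr) = 0.2497 x 0.02940 = 0.007341 mol.
n(NaOH) = 0.007341 / 1 = 0.007341 mol.
mass of NaOH = 0.007341 x 40.00 = 0.2936 g.
% purity = 0.2936 / 1.6908 x 100 = 17.4%.

17.4%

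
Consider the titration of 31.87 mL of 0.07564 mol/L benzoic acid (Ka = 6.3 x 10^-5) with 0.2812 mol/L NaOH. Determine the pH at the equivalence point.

8.49

n(C6H5COOH) = 0.07564 x 0.03187 = 0.002411 mol; V(NaOH) at equivalence = 0.002411/0.2812 = 0.008573 L.
At equivalence all the acid is converted to C6H5COO-; total volume = 0.03187 + 0.008573 = 0.04044 L, so [C6H5COO-] = 0.002411/0.04044 = 0.05961 M.
Kb = Kw/Ka = 1.0e-14 / 6.3 x 10^-5 = 1.59e-10.
[OH^-] = sqrt(Kb x [C6H5COO-]) = sqrt(1.59e-10 x 0.05961) = 3.08e-6 M.
pOH = 5.51, so pH = 14.00 - 5.51 = 8.49.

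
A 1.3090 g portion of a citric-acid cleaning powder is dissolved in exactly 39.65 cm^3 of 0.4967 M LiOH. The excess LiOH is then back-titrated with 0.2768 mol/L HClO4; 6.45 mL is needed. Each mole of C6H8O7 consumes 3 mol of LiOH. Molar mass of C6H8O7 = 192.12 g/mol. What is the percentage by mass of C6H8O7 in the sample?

87.6%

Total n(LiOH) added = 0.4967 x 0.03965 = 0.01969 mol.
n(HClO4) used = 0.2768 x 0.006450 = 0.001785 mol, which equals the excess n(LiOH).
So n(LiOH) consumed by the sample = 0.01969 - 0.001785 = 0.01791 mol.
n(C6H8O7) = 0.01791 / 3 = 0.005970 mol.
mass C6H8O7 = 0.005970 x 192.12 = 1.147 g, so %C6H8O7 = 1.147/1.3090 x 100 = 87.6%.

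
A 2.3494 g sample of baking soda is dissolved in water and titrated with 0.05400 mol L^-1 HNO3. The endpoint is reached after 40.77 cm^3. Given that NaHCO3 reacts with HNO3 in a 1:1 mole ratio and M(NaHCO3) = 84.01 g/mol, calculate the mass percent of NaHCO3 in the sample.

7.87%

n(HNO3) = 0.05400 x 0.04077 = 0.002202 mol.
n(NaHCO3) = 0.002202 / 1 = 0.002202 mol.
mass of NaHCO3 = 0.002202 x 84.01 = 0.1850 g.
% purity = 0.1850 / 2.3494 x 100 = 7.87%.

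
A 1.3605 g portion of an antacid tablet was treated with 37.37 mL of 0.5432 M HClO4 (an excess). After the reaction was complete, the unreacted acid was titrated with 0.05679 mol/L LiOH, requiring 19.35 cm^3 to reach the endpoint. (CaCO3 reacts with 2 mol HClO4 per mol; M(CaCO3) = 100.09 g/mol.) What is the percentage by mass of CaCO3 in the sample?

Total n(HClO4) added = 0.5432 x 0.03737 = 0.02030 mol.
n(LiOH) used = 0.05679 x 0.01935 = 0.001099 mol, which equals the excess n(HClO4).
So n(HClO4) consumed by the sample = 0.02030 - 0.001099 = 0.01920 mol.
n(CaCO3) = 0.01920 / 2 = 0.009600 mol.
mass CaCO3 = 0.009600 x 100.09 = 0.9609 g, so %CaCO3 = 0.9609/1.3605 x 100 = 70.6%.

70.6%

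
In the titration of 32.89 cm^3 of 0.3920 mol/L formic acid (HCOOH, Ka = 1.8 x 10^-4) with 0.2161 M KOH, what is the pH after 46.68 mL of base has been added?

Initial n(HCOOH) = 0.3920 x 0.03289 = 0.01289 mol.
n(KOH) added = 0.2161 x 0.04668 = 0.01009 mol, converting that many moles of HCOOH to HCOO-.
Remaining n(HCOOH) = 0.002805 mol; n(HCOO-) = 0.01009 mol.
By Henderson-Hasselbalch, pH = pKa + log([A^-]/[HA]) = 3.74 + log(0.01009/0.002805) = 3.74 + (+0.56) = 4.30.

4.30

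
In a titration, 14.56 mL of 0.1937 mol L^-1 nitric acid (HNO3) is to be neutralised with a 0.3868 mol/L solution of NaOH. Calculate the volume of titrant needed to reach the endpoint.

n(HNO3) = 0.1937 mol/L x 0.01456 L = 0.002820 mol.
At equivalence n(NaOH) = n(HNO3) = 0.002820 mol.
V(NaOH) = 0.002820 / 0.3868 = 0.007291 L = 7.29 mL.

7.29 mL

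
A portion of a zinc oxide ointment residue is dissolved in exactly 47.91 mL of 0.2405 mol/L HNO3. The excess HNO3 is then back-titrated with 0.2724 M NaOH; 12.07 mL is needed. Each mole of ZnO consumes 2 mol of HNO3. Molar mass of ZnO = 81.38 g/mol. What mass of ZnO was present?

Total n(HNO3) added = 0.2405 x 0.04791 = 0.01152 mol.
n(NaOH) used = 0.2724 x 0.01207 = 0.003288 mol, which equals the excess n(HNO3).
So n(HNO3) consumed by the sample = 0.01152 - 0.003288 = 0.008234 mol.
n(ZnO) = 0.008234 / 2 = 0.004117 mol.
mass = 0.004117 mol x 81.38 g/mol = 0.335 g.

0.335 g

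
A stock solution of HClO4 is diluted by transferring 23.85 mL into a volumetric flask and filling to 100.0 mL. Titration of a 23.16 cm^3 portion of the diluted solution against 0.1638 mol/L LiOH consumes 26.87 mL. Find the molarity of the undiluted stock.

0.797 M

n(LiOH) = 0.1638 x 0.02687 = 0.004401 mol.
n(HClO4) in the aliquot = 0.004401 mol.
[diluted HClO4] = 0.004401 / 0.02316 = 0.1900 M.
Dilution factor = 100.0/23.85 = 4.193, so [stock] = 0.1900 x 4.193 = 0.797 M.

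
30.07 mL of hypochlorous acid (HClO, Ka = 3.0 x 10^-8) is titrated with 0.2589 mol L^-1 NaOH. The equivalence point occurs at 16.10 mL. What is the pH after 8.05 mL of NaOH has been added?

7.52

8.05 mL is exactly half the equivalence volume (16.10/2), i.e. the half-equivalence point.
There, n(HA) = n(A^-), so pH = pKa = -log(3.0 x 10^-8) = 7.52.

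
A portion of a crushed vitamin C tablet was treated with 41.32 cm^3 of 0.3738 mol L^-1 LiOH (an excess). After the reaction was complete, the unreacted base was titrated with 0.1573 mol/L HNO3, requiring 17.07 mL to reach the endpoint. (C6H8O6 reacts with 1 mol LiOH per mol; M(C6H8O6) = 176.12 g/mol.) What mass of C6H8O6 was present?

2.25 g

Total n(LiOH) added = 0.3738 x 0.04132 = 0.01545 mol.
n(HNO3) used = 0.1573 x 0.01707 = 0.002685 mol, which equals the excess n(LiOH).
So n(LiOH) consumed by the sample = 0.01545 - 0.002685 = 0.01276 mol.
n(C6H8O6) = 0.01276 / 1 = 0.01276 mol.
mass = 0.01276 mol x 176.12 g/mol = 2.25 g.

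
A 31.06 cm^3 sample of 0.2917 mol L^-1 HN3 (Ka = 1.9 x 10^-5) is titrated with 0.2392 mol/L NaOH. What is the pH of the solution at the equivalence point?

n(HN3) = 0.2917 x 0.03106 = 0.009060 mol; V(NaOH) at equivalence = 0.009060/0.2392 = 0.03788 L.
At equivalence all the acid is converted to N3-; total volume = 0.03106 + 0.03788 = 0.06894 L, so [N3-] = 0.009060/0.06894 = 0.1314 M.
Kb = Kw/Ka = 1.0e-14 / 1.9 x 10^-5 = 5.26e-10.
[OH^-] = sqrt(Kb x [N3-]) = sqrt(5.26e-10 x 0.1314) = 8.32e-6 M.
pOH = 5.08, so pH = 14.00 - 5.08 = 8.92.

8.92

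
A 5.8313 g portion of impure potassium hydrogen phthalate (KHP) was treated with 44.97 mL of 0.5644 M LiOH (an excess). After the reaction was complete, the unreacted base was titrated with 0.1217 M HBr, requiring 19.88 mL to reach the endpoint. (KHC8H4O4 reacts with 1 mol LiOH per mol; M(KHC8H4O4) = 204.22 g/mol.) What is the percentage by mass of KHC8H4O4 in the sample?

Total n(LiOH) added = 0.5644 x 0.04497 = 0.02538 mol.
n(HBr) used = 0.1217 x 0.01988 = 0.002419 mol, which equals the excess n(LiOH).
So n(LiOH) consumed by the sample = 0.02538 - 0.002419 = 0.02296 mol.
n(KHC8H4O4) = 0.02296 / 1 = 0.02296 mol.
mass KHC8H4O4 = 0.02296 x 204.22 = 4.689 g, so %KHC8H4O4 = 4.689/5.8313 x 100 = 80.4%.

80.4%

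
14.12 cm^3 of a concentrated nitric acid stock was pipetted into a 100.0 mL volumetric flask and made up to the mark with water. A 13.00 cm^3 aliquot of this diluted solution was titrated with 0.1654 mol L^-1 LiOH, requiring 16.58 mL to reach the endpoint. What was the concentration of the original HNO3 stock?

1.49 M

n(LiOH) = 0.1654 x 0.01658 = 0.002742 mol.
n(HNO3) in the aliquot = 0.002742 mol.
[diluted HNO3] = 0.002742 / 0.01300 = 0.2109 M.
Dilution factor = 100.0/14.12 = 7.082, so [stock] = 0.2109 x 7.082 = 1.49 M.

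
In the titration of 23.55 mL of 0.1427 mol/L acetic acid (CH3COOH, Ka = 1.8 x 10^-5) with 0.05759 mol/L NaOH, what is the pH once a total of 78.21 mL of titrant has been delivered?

n(acid) = 0.1427 x 0.02355 = 0.003361 mol; n(NaOH) added = 0.05759 x 0.07821 = 0.004504 mol.
Base is in excess by 0.004504 - 0.003361 = 0.001144 mol in a total volume of 0.1018 L.
[OH^-] = 0.001144/0.1018 = 0.01124 M, so pOH = 1.95 and pH = 14.00 - 1.95 = 12.05.

12.05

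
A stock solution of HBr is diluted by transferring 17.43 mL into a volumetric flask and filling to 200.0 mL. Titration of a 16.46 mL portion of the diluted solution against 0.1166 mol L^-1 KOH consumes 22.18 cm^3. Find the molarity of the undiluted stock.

1.80 M

n(KOH) = 0.1166 x 0.02218 = 0.002586 mol.
n(HBr) in the aliquot = 0.002586 mol.
[diluted HBr] = 0.002586 / 0.01646 = 0.1571 M.
Dilution factor = 200.0/17.43 = 11.47, so [stock] = 0.1571 x 11.47 = 1.80 M.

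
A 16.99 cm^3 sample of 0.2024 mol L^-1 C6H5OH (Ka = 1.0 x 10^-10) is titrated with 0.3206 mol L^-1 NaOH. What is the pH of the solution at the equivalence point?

n(C6H5OH) = 0.2024 x 0.01699 = 0.003439 mol; V(NaOH) at equivalence = 0.003439/0.3206 = 0.01073 L.
At equivalence all the acid is converted to C6H5O-; total volume = 0.01699 + 0.01073 = 0.02772 L, so [C6H5O-] = 0.003439/0.02772 = 0.1241 M.
Kb = Kw/Ka = 1.0e-14 / 1.0 x 10^-10 = 0.000100.
[OH^-] = sqrt(Kb x [C6H5O-]) = sqrt(0.000100 x 0.1241) = 0.00352 M.
pOH = 2.45, so pH = 14.00 - 2.45 = 11.55.

11.55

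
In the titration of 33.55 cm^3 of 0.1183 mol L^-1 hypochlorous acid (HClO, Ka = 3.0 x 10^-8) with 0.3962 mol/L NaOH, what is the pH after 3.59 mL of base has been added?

Initial n(HClO) = 0.1183 x 0.03355 = 0.003969 mol.
n(NaOH) added = 0.3962 x 0.003590 = 0.001422 mol, converting that many moles of HClO to ClO-.
Remaining n(HClO) = 0.002547 mol; n(ClO-) = 0.001422 mol.
By Henderson-Hasselbalch, pH = pKa + log([A^-]/[HA]) = 7.52 + log(0.001422/0.002547) = 7.52 + (-0.25) = 7.27.

7.27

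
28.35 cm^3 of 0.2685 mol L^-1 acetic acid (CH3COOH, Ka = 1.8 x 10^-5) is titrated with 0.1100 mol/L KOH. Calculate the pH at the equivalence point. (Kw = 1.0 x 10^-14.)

8.82

n(CH3COOH) = 0.2685 x 0.02835 = 0.007612 mol; V(KOH) at equivalence = 0.007612/0.1100 = 0.06920 L.
At equivalence all the acid is converted to CH3COO-; total volume = 0.02835 + 0.06920 = 0.09755 L, so [CH3COO-] = 0.007612/0.09755 = 0.07803 M.
Kb = Kw/Ka = 1.0e-14 / 1.8 x 10^-5 = 5.56e-10.
[OH^-] = sqrt(Kb x [CH3COO-]) = sqrt(5.56e-10 x 0.07803) = 6.58e-6 M.
pOH = 5.18, so pH = 14.00 - 5.18 = 8.82.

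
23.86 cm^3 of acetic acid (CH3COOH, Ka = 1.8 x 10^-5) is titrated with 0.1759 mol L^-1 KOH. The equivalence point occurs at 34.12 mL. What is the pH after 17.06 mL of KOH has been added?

4.74

17.06 mL is exactly half the equivalence volume (34.12/2), i.e. the half-equivalence point.
There, n(HA) = n(A^-), so pH = pKa = -log(1.8 x 10^-5) = 4.74.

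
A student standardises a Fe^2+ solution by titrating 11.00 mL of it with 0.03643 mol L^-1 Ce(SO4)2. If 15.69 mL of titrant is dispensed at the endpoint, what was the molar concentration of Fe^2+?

0.0520 M

n(Ce(SO4)2) = 0.03643 x 0.01569 = 0.0005716 mol.
From the balanced equation, 1 mol Ce(SO4)2 reacts with 1 mol Fe^2+, so n(Fe^2+) = 0.0005716 x 1/1 = 0.0005716 mol.
[Fe^2+] = 0.0005716 / 0.01100 L = 0.0520 M.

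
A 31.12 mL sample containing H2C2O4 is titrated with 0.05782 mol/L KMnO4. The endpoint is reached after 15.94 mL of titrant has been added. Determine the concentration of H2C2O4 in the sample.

n(KMnO4) = 0.05782 x 0.01594 = 0.0009217 mol.
From the balanced equation, 2 mol KMnO4 reacts with 5 mol H2C2O4, so n(H2C2O4) = 0.0009217 x 5/2 = 0.002304 mol.
[H2C2O4] = 0.002304 / 0.03112 L = 0.0740 M.

0.0740 M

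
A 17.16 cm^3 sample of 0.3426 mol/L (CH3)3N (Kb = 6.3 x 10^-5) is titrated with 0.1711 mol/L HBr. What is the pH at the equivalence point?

n((CH3)3N) = 0.3426 x 0.01716 = 0.005879 mol; V(HBr) at equivalence = 0.005879/0.1711 = 0.03436 L.
At equivalence the base is fully converted to (CH3)3NH+; total volume = 0.05152 L, so [(CH3)3NH+] = 0.005879/0.05152 = 0.1141 M.
Ka((CH3)3NH+) = Kw/Kb = 1.0e-14 / 6.3 x 10^-5 = 1.59e-10.
[H^+] = sqrt(Ka x [(CH3)3NH+]) = sqrt(1.59e-10 x 0.1141) = 4.26e-6 M.
pH = -log(4.26e-6) = 5.37.

5.37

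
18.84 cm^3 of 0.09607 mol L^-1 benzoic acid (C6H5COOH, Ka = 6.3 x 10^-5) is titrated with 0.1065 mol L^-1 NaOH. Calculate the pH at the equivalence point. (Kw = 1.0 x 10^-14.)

8.45

n(C6H5COOH) = 0.09607 x 0.01884 = 0.001810 mol; V(NaOH) at equivalence = 0.001810/0.1065 = 0.01699 L.
At equivalence all the acid is converted to C6H5COO-; total volume = 0.01884 + 0.01699 = 0.03583 L, so [C6H5COO-] = 0.001810/0.03583 = 0.05051 M.
Kb = Kw/Ka = 1.0e-14 / 6.3 x 10^-5 = 1.59e-10.
[OH^-] = sqrt(Kb x [C6H5COO-]) = sqrt(1.59e-10 x 0.05051) = 2.83e-6 M.
pOH = 5.55, so pH = 14.00 - 5.55 = 8.45.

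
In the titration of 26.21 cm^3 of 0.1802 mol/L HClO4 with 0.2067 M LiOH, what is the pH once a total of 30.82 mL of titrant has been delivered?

12.46

n(acid) = 0.1802 x 0.02621 = 0.004723 mol; n(LiOH) added = 0.2067 x 0.03082 = 0.006370 mol.
Base is in excess by 0.006370 - 0.004723 = 0.001647 mol in a total volume of 0.05703 L.
[OH^-] = 0.001647/0.05703 = 0.02889 M, so pOH = 1.54 and pH = 14.00 - 1.54 = 12.46.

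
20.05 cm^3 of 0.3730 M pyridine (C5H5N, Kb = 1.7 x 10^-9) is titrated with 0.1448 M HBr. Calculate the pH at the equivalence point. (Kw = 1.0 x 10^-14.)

3.11

n(C5H5N) = 0.3730 x 0.02005 = 0.007479 mol; V(HBr) at equivalence = 0.007479/0.1448 = 0.05165 L.
At equivalence the base is fully converted to C5H5NH+; total volume = 0.07170 L, so [C5H5NH+] = 0.007479/0.07170 = 0.1043 M.
Ka(C5H5NH+) = Kw/Kb = 1.0e-14 / 1.7 x 10^-9 = 5.88e-6.
[H^+] = sqrt(Ka x [C5H5NH+]) = sqrt(5.88e-6 x 0.1043) = 0.000783 M.
pH = -log(0.000783) = 3.11.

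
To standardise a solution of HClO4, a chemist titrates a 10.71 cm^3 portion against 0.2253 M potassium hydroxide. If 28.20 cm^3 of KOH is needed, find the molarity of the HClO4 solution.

n(KOH) delivered = 0.2253 x 0.02820 = 0.006353 mol.
For a 1:1 reaction, n(HClO4) = 0.006353 mol.
[HClO4] = 0.006353 mol / 0.01071 L = 0.593 M.

0.593 M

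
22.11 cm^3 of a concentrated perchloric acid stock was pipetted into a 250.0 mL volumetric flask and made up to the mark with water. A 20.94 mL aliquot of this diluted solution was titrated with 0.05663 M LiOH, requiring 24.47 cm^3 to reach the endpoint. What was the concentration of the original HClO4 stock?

n(LiOH) = 0.05663 x 0.02447 = 0.001386 mol.
n(HClO4) in the aliquot = 0.001386 mol.
[diluted HClO4] = 0.001386 / 0.02094 = 0.06618 M.
Dilution factor = 250.0/22.11 = 11.31, so [stock] = 0.06618 x 11.31 = 0.748 M.

0.748 M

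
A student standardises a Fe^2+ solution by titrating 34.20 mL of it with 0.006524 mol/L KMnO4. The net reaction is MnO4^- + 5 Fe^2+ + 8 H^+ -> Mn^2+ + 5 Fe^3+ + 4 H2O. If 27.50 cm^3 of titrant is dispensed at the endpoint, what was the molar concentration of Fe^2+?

0.0262 M

n(KMnO4) = 0.006524 x 0.02750 = 0.0001794 mol.
From the balanced equation, 1 mol KMnO4 reacts with 5 mol Fe^2+, so n(Fe^2+) = 0.0001794 x 5/1 = 0.0008971 mol.
[Fe^2+] = 0.0008971 / 0.03420 L = 0.0262 M.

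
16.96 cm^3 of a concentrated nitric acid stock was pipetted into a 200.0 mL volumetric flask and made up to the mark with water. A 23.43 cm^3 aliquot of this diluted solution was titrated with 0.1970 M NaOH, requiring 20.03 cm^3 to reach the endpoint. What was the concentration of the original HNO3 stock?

n(NaOH) = 0.1970 x 0.02003 = 0.003946 mol.
n(HNO3) in the aliquot = 0.003946 mol.
[diluted HNO3] = 0.003946 / 0.02343 = 0.1684 M.
Dilution factor = 200.0/16.96 = 11.79, so [stock] = 0.1684 x 11.79 = 1.99 M.

1.99 M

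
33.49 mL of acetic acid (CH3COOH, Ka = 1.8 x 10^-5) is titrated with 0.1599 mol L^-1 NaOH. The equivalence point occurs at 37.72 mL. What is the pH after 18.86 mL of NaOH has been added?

18.86 mL is exactly half the equivalence volume (37.72/2), i.e. the half-equivalence point.
There, n(HA) = n(A^-), so pH = pKa = -log(1.8 x 10^-5) = 4.74.

4.74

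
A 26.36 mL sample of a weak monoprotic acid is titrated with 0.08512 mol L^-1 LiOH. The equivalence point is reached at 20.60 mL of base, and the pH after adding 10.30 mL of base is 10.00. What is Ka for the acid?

1.0 x 10^-10

10.30 mL is half of the equivalence volume, so this is the half-equivalence point where [HA] = [A^-].
At half-equivalence pH = pKa, so pKa = 10.00.
Ka = 10^(-10.00) = 1.0 x 10^-10.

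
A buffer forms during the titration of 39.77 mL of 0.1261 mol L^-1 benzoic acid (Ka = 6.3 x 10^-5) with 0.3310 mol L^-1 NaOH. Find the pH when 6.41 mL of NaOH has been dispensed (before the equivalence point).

4.07

Initial n(C6H5COOH) = 0.1261 x 0.03977 = 0.005015 mol.
n(NaOH) added = 0.3310 x 0.006410 = 0.002122 mol, converting that many moles of C6H5COOH to C6H5COO-.
Remaining n(C6H5COOH) = 0.002893 mol; n(C6H5COO-) = 0.002122 mol.
By Henderson-Hasselbalch, pH = pKa + log([A^-]/[HA]) = 4.20 + log(0.002122/0.002893) = 4.20 + (-0.13) = 4.07.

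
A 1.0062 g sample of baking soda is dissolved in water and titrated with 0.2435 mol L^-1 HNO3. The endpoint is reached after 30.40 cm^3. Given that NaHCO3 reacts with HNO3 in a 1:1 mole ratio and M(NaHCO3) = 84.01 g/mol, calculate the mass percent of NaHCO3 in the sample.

61.8%

n(HNO3) = 0.2435 x 0.03040 = 0.007402 mol.
n(NaHCO3) = 0.007402 / 1 = 0.007402 mol.
mass of NaHCO3 = 0.007402 x 84.01 = 0.6219 g.
% purity = 0.6219 / 1.0062 x 100 = 61.8%.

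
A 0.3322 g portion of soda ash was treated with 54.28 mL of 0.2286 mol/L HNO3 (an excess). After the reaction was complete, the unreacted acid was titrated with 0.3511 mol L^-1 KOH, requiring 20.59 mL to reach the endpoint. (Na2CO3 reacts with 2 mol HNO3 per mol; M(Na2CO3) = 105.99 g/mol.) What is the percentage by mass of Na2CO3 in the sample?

Total n(HNO3) added = 0.2286 x 0.05428 = 0.01241 mol.
n(KOH) used = 0.3511 x 0.02059 = 0.007229 mol, which equals the excess n(HNO3).
So n(HNO3) consumed by the sample = 0.01241 - 0.007229 = 0.005179 mol.
n(Na2CO3) = 0.005179 / 2 = 0.002590 mol.
mass Na2CO3 = 0.002590 x 105.99 = 0.2745 g, so %Na2CO3 = 0.2745/0.3322 x 100 = 82.6%.

82.6%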